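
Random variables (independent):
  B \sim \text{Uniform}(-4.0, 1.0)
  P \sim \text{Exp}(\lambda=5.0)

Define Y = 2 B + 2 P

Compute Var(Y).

For independent RVs: Var(aX + bY) = a²Var(X) + b²Var(Y)
Var(B) = 2.0833333
Var(P) = 0.04
Var(Y) = 2²*2.0833333 + 2²*0.04
= 4*2.0833333 + 4*0.04 = 8.4933333

8.4933333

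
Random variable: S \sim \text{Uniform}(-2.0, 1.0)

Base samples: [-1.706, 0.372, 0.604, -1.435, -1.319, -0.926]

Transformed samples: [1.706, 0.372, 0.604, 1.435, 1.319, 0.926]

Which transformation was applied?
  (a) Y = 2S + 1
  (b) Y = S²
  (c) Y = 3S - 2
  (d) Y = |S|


Checking option (d) Y = |S|:
  S = -1.706 -> Y = 1.706 ✓
  S = 0.372 -> Y = 0.372 ✓
  S = 0.604 -> Y = 0.604 ✓
All samples match this transformation.

(d) |S|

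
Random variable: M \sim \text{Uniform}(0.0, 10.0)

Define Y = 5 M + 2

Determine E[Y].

For Y = 5M + 2:
E[Y] = 5 * E[M] + 2
E[M] = (0 + 10)/2 = 5
E[Y] = 5 * 5 + 2 = 27

27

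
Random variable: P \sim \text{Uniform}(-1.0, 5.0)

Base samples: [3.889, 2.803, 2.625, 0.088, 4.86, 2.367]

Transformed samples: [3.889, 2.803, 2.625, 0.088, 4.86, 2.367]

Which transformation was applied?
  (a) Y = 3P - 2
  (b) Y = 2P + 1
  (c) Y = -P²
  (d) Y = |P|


Checking option (d) Y = |P|:
  P = 3.889 -> Y = 3.889 ✓
  P = 2.803 -> Y = 2.803 ✓
  P = 2.625 -> Y = 2.625 ✓
All samples match this transformation.

(d) |P|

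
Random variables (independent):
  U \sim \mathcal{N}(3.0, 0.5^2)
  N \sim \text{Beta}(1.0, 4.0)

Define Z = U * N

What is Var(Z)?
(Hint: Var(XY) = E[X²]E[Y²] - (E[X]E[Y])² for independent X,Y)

Var(XY) = E[X²]E[Y²] - (E[X]E[Y])²
E[U] = 3, Var(U) = 0.25
E[N] = 0.2, Var(N) = 0.026666667
E[U²] = 0.25 + 3² = 9.25
E[N²] = 0.026666667 + 0.2² = 0.066666667
Var(Z) = 9.25*0.066666667 - (3*0.2)²
= 0.61666667 - 0.36 = 0.25666667

0.25666667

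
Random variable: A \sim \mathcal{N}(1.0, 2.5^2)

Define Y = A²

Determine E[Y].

Using E[X²] = Var(X) + (E[X])²:
E[A] = 1
Var(A) = 2.5^2 = 6.25
E[A²] = 6.25 + 1² = 6.25 + 1 = 7.25

7.25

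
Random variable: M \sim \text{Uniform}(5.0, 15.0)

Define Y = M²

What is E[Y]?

Using E[X²] = Var(X) + (E[X])²:
E[M] = 10
Var(M) = (15 - 5)^2/12 = 8.3333333
E[M²] = 8.3333333 + 10² = 8.3333333 + 100 = 108.33333

108.33333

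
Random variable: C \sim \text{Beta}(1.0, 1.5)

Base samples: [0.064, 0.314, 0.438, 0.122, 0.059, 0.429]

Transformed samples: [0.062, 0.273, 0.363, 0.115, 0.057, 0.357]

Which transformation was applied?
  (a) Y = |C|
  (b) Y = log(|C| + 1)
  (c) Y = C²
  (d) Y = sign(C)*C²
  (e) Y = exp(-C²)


Checking option (b) Y = log(|C| + 1):
  C = 0.064 -> Y = 0.062 ✓
  C = 0.314 -> Y = 0.273 ✓
  C = 0.438 -> Y = 0.363 ✓
All samples match this transformation.

(b) log(|C| + 1)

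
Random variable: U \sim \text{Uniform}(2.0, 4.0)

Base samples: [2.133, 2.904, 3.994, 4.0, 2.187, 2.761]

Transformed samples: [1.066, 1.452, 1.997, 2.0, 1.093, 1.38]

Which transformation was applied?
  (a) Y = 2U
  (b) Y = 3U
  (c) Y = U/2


Checking option (c) Y = U/2:
  U = 2.133 -> Y = 1.066 ✓
  U = 2.904 -> Y = 1.452 ✓
  U = 3.994 -> Y = 1.997 ✓
All samples match this transformation.

(c) U/2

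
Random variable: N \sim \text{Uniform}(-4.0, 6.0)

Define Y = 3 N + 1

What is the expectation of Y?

For Y = 3N + 1:
E[Y] = 3 * E[N] + 1
E[N] = (-4 + 6)/2 = 1
E[Y] = 3 * 1 + 1 = 4

4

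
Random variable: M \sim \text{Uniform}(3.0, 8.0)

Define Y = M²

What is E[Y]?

E[M²] = Var(M) + (E[M])² = 2.0833333 + 30.25 = 32.333333

32.333333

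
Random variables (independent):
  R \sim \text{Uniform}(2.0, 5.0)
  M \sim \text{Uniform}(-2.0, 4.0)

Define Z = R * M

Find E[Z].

For independent RVs: E[XY] = E[X]*E[Y]
E[R] = 3.5
E[M] = 1
E[Z] = 3.5 * 1 = 3.5

3.5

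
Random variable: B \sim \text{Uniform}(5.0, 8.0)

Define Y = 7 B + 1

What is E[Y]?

For Y = 7B + 1:
E[Y] = 7 * E[B] + 1
E[B] = (5 + 8)/2 = 6.5
E[Y] = 7 * 6.5 + 1 = 46.5

46.5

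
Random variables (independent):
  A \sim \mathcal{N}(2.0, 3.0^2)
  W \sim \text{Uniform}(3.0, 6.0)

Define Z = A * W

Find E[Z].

For independent RVs: E[XY] = E[X]*E[Y]
E[A] = 2
E[W] = 4.5
E[Z] = 2 * 4.5 = 9

9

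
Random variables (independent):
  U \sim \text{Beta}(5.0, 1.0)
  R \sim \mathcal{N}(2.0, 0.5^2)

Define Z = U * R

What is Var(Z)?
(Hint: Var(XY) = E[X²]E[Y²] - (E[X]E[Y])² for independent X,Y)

Var(XY) = E[X²]E[Y²] - (E[X]E[Y])²
E[U] = 0.83333333, Var(U) = 0.01984127
E[R] = 2, Var(R) = 0.25
E[U²] = 0.01984127 + 0.83333333² = 0.71428571
E[R²] = 0.25 + 2² = 4.25
Var(Z) = 0.71428571*4.25 - (0.83333333*2)²
= 3.0357143 - 2.7777778 = 0.25793651

0.25793651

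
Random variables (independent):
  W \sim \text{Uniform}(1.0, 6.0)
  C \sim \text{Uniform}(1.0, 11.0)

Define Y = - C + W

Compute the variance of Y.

For independent RVs: Var(aX + bY) = a²Var(X) + b²Var(Y)
Var(W) = 2.0833333
Var(C) = 8.3333333
Var(Y) = 1²*2.0833333 + (-1)²*8.3333333
= 1*2.0833333 + 1*8.3333333 = 10.416667

10.416667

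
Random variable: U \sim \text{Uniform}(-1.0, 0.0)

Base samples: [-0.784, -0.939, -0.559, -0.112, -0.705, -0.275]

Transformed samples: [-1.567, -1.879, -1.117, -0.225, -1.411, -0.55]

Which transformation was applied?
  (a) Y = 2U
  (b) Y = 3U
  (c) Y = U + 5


Checking option (a) Y = 2U:
  U = -0.784 -> Y = -1.567 ✓
  U = -0.939 -> Y = -1.879 ✓
  U = -0.559 -> Y = -1.117 ✓
All samples match this transformation.

(a) 2U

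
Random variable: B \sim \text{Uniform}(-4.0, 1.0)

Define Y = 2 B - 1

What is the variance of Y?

For Y = aB + b: Var(Y) = a² * Var(B)
Var(B) = (1 + 4)^2/12 = 2.0833333
Var(Y) = 2² * 2.0833333 = 4 * 2.0833333 = 8.3333333

8.3333333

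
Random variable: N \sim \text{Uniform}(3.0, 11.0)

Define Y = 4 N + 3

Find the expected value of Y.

For Y = 4N + 3:
E[Y] = 4 * E[N] + 3
E[N] = (3 + 11)/2 = 7
E[Y] = 4 * 7 + 3 = 31

31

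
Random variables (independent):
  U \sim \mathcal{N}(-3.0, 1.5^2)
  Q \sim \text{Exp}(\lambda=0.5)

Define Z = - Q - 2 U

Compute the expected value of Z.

E[Z] = -2*E[U] - 1*E[Q]
E[U] = -3
E[Q] = 2
E[Z] = -2*(-3) - 1*2 = 4

4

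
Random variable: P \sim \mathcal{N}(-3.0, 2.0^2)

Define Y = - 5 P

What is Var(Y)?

For Y = aP + b: Var(Y) = a² * Var(P)
Var(P) = 2.0^2 = 4
Var(Y) = (-5)² * 4 = 25 * 4 = 100

100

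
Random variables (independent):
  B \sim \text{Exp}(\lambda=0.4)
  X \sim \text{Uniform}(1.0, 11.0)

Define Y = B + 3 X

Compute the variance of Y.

For independent RVs: Var(aX + bY) = a²Var(X) + b²Var(Y)
Var(B) = 6.25
Var(X) = 8.3333333
Var(Y) = 1²*6.25 + 3²*8.3333333
= 1*6.25 + 9*8.3333333 = 81.25

81.25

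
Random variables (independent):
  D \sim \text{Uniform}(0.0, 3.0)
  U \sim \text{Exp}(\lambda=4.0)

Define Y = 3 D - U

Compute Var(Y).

For independent RVs: Var(aX + bY) = a²Var(X) + b²Var(Y)
Var(D) = 0.75
Var(U) = 0.0625
Var(Y) = 3²*0.75 + (-1)²*0.0625
= 9*0.75 + 1*0.0625 = 6.8125

6.8125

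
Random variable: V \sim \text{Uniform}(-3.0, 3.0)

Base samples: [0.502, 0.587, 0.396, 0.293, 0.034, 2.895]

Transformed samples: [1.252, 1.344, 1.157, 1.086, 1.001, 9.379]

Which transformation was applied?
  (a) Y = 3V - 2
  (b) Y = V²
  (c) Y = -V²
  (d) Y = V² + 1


Checking option (d) Y = V² + 1:
  V = 0.502 -> Y = 1.252 ✓
  V = 0.587 -> Y = 1.344 ✓
  V = 0.396 -> Y = 1.157 ✓
All samples match this transformation.

(d) V² + 1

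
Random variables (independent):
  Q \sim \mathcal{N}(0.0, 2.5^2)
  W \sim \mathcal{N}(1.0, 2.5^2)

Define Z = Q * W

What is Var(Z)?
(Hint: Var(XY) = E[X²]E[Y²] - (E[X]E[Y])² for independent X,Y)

Var(XY) = E[X²]E[Y²] - (E[X]E[Y])²
E[Q] = 0, Var(Q) = 6.25
E[W] = 1, Var(W) = 6.25
E[Q²] = 6.25 + 0² = 6.25
E[W²] = 6.25 + 1² = 7.25
Var(Z) = 6.25*7.25 - (0*1)²
= 45.3125 - 0 = 45.3125

45.3125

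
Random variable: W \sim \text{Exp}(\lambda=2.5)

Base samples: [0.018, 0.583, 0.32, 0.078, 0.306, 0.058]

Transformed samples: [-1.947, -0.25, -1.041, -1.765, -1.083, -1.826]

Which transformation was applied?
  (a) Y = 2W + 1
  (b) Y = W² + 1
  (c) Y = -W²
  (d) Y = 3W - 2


Checking option (d) Y = 3W - 2:
  W = 0.018 -> Y = -1.947 ✓
  W = 0.583 -> Y = -0.25 ✓
  W = 0.32 -> Y = -1.041 ✓
All samples match this transformation.

(d) 3W - 2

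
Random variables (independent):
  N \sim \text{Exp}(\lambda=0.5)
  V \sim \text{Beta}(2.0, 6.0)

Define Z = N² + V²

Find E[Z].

E[Z] = E[N²] + E[V²]
E[N²] = Var(N) + E[N]² = 4 + 4 = 8
E[V²] = Var(V) + E[V]² = 0.020833333 + 0.0625 = 0.083333333
E[Z] = 8 + 0.083333333 = 8.0833333

8.0833333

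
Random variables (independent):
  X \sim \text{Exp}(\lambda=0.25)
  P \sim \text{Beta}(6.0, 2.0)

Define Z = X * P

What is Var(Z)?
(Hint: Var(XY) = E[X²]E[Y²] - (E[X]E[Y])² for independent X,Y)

Var(XY) = E[X²]E[Y²] - (E[X]E[Y])²
E[X] = 4, Var(X) = 16
E[P] = 0.75, Var(P) = 0.020833333
E[X²] = 16 + 4² = 32
E[P²] = 0.020833333 + 0.75² = 0.58333333
Var(Z) = 32*0.58333333 - (4*0.75)²
= 18.666667 - 9 = 9.6666667

9.6666667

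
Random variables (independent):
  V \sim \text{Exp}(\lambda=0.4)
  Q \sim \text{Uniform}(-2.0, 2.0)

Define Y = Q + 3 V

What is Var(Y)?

For independent RVs: Var(aX + bY) = a²Var(X) + b²Var(Y)
Var(V) = 6.25
Var(Q) = 1.3333333
Var(Y) = 3²*6.25 + 1²*1.3333333
= 9*6.25 + 1*1.3333333 = 57.583333

57.583333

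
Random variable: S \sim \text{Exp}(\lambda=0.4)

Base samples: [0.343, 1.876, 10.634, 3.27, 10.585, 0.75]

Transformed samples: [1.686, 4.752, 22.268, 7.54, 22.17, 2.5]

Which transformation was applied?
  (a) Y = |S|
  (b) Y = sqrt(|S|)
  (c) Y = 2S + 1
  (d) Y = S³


Checking option (c) Y = 2S + 1:
  S = 0.343 -> Y = 1.686 ✓
  S = 1.876 -> Y = 4.752 ✓
  S = 10.634 -> Y = 22.268 ✓
All samples match this transformation.

(c) 2S + 1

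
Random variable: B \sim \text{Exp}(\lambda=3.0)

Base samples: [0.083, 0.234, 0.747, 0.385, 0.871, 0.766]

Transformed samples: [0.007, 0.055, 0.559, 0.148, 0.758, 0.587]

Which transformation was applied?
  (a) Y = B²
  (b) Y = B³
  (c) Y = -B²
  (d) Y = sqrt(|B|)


Checking option (a) Y = B²:
  B = 0.083 -> Y = 0.007 ✓
  B = 0.234 -> Y = 0.055 ✓
  B = 0.747 -> Y = 0.559 ✓
All samples match this transformation.

(a) B²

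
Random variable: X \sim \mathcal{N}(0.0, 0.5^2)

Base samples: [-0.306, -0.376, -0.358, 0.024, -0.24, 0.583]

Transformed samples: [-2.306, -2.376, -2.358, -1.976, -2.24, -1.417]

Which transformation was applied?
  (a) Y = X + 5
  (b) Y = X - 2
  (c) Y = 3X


Checking option (b) Y = X - 2:
  X = -0.306 -> Y = -2.306 ✓
  X = -0.376 -> Y = -2.376 ✓
  X = -0.358 -> Y = -2.358 ✓
All samples match this transformation.

(b) X - 2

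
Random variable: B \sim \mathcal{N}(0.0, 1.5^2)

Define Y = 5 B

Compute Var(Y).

For Y = aB + b: Var(Y) = a² * Var(B)
Var(B) = 1.5^2 = 2.25
Var(Y) = 5² * 2.25 = 25 * 2.25 = 56.25

56.25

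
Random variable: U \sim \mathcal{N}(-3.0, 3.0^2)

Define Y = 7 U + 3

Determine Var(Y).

For Y = aU + b: Var(Y) = a² * Var(U)
Var(U) = 3.0^2 = 9
Var(Y) = 7² * 9 = 49 * 9 = 441

441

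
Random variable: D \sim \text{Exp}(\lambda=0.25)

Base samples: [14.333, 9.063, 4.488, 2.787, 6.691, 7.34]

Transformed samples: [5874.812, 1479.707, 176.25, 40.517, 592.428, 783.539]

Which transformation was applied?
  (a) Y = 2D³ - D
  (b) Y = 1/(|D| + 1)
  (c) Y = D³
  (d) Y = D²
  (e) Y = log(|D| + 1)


Checking option (a) Y = 2D³ - D:
  D = 14.333 -> Y = 5874.812 ✓
  D = 9.063 -> Y = 1479.707 ✓
  D = 4.488 -> Y = 176.25 ✓
All samples match this transformation.

(a) 2D³ - D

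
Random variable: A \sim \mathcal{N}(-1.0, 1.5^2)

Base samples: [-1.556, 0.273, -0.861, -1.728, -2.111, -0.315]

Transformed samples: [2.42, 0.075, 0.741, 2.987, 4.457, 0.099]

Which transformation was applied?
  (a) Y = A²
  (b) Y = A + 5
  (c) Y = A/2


Checking option (a) Y = A²:
  A = -1.556 -> Y = 2.42 ✓
  A = 0.273 -> Y = 0.075 ✓
  A = -0.861 -> Y = 0.741 ✓
All samples match this transformation.

(a) A²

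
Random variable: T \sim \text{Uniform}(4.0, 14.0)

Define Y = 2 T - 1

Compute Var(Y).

For Y = aT + b: Var(Y) = a² * Var(T)
Var(T) = (14 - 4)^2/12 = 8.3333333
Var(Y) = 2² * 8.3333333 = 4 * 8.3333333 = 33.333333

33.333333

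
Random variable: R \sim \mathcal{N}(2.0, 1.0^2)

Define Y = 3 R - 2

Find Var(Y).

For Y = aR + b: Var(Y) = a² * Var(R)
Var(R) = 1.0^2 = 1
Var(Y) = 3² * 1 = 9 * 1 = 9

9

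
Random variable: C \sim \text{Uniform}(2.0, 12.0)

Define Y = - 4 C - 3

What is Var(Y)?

For Y = aC + b: Var(Y) = a² * Var(C)
Var(C) = (12 - 2)^2/12 = 8.3333333
Var(Y) = (-4)² * 8.3333333 = 16 * 8.3333333 = 133.33333

133.33333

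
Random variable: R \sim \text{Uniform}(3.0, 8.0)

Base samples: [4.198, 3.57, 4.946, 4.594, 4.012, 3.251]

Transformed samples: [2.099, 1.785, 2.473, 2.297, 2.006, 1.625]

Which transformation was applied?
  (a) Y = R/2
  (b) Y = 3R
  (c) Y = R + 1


Checking option (a) Y = R/2:
  R = 4.198 -> Y = 2.099 ✓
  R = 3.57 -> Y = 1.785 ✓
  R = 4.946 -> Y = 2.473 ✓
All samples match this transformation.

(a) R/2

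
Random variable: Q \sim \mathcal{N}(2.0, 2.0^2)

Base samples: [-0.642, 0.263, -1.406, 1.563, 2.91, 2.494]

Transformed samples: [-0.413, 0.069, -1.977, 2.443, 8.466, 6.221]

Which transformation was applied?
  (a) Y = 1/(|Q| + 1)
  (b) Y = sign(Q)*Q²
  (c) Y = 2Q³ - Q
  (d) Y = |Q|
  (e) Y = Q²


Checking option (b) Y = sign(Q)*Q²:
  Q = -0.642 -> Y = -0.413 ✓
  Q = 0.263 -> Y = 0.069 ✓
  Q = -1.406 -> Y = -1.977 ✓
All samples match this transformation.

(b) sign(Q)*Q²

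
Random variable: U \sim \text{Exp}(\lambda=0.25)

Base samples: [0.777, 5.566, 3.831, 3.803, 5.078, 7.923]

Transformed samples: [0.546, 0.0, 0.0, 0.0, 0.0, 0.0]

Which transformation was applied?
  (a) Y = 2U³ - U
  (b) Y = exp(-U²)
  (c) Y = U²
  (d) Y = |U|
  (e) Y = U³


Checking option (b) Y = exp(-U²):
  U = 0.777 -> Y = 0.546 ✓
  U = 5.566 -> Y = 0.0 ✓
  U = 3.831 -> Y = 0.0 ✓
All samples match this transformation.

(b) exp(-U²)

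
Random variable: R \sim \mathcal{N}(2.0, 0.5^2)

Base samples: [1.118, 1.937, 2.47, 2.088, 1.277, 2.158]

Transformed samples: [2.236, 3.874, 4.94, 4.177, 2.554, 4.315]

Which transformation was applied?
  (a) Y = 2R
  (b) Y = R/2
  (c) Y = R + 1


Checking option (a) Y = 2R:
  R = 1.118 -> Y = 2.236 ✓
  R = 1.937 -> Y = 3.874 ✓
  R = 2.47 -> Y = 4.94 ✓
All samples match this transformation.

(a) 2R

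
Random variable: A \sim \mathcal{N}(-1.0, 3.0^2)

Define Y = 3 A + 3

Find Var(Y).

For Y = aA + b: Var(Y) = a² * Var(A)
Var(A) = 3.0^2 = 9
Var(Y) = 3² * 9 = 9 * 9 = 81

81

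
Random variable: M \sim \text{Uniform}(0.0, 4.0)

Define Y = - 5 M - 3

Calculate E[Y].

For Y = -5M - 3:
E[Y] = -5 * E[M] - 3
E[M] = (0 + 4)/2 = 2
E[Y] = -5 * 2 - 3 = -13

-13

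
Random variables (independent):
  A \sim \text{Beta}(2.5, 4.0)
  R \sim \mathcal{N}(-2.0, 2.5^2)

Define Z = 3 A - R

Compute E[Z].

E[Z] = 3*E[A] - 1*E[R]
E[A] = 0.38461538
E[R] = -2
E[Z] = 3*0.38461538 - 1*(-2) = 3.1538462

3.1538462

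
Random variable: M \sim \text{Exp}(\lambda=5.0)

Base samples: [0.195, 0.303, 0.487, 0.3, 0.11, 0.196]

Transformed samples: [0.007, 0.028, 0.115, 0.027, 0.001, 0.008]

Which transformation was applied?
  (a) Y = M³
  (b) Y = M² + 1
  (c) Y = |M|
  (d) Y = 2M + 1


Checking option (a) Y = M³:
  M = 0.195 -> Y = 0.007 ✓
  M = 0.303 -> Y = 0.028 ✓
  M = 0.487 -> Y = 0.115 ✓
All samples match this transformation.

(a) M³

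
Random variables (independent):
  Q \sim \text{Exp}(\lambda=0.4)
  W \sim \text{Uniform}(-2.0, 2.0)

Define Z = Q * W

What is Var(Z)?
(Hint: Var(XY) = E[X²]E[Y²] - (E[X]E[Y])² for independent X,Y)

Var(XY) = E[X²]E[Y²] - (E[X]E[Y])²
E[Q] = 2.5, Var(Q) = 6.25
E[W] = 0, Var(W) = 1.3333333
E[Q²] = 6.25 + 2.5² = 12.5
E[W²] = 1.3333333 + 0² = 1.3333333
Var(Z) = 12.5*1.3333333 - (2.5*0)²
= 16.666667 - 0 = 16.666667

16.666667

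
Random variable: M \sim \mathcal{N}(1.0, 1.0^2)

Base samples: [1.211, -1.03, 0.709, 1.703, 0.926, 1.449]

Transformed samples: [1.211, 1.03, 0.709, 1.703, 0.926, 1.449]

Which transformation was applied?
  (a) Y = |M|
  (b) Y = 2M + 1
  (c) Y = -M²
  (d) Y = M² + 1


Checking option (a) Y = |M|:
  M = 1.211 -> Y = 1.211 ✓
  M = -1.03 -> Y = 1.03 ✓
  M = 0.709 -> Y = 0.709 ✓
All samples match this transformation.

(a) |M|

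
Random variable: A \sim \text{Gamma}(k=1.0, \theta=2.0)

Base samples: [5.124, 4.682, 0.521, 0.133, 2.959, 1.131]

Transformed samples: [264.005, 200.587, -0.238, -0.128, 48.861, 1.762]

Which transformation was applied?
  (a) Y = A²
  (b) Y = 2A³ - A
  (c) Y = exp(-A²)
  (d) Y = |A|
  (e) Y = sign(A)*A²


Checking option (b) Y = 2A³ - A:
  A = 5.124 -> Y = 264.005 ✓
  A = 4.682 -> Y = 200.587 ✓
  A = 0.521 -> Y = -0.238 ✓
All samples match this transformation.

(b) 2A³ - A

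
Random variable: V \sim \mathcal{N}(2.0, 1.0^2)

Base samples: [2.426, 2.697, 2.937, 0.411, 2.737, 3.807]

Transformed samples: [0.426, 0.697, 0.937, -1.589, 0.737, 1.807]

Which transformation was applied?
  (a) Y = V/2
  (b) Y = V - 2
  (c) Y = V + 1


Checking option (b) Y = V - 2:
  V = 2.426 -> Y = 0.426 ✓
  V = 2.697 -> Y = 0.697 ✓
  V = 2.937 -> Y = 0.937 ✓
All samples match this transformation.

(b) V - 2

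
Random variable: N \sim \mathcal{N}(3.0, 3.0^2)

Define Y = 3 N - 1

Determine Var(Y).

For Y = aN + b: Var(Y) = a² * Var(N)
Var(N) = 3.0^2 = 9
Var(Y) = 3² * 9 = 9 * 9 = 81

81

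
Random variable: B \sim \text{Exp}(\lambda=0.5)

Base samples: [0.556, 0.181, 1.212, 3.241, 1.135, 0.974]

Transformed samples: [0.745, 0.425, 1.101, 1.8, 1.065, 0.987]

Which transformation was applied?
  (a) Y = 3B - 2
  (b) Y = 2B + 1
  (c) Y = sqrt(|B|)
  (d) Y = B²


Checking option (c) Y = sqrt(|B|):
  B = 0.556 -> Y = 0.745 ✓
  B = 0.181 -> Y = 0.425 ✓
  B = 1.212 -> Y = 1.101 ✓
All samples match this transformation.

(c) sqrt(|B|)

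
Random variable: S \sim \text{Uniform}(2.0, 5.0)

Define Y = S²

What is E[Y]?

Using E[X²] = Var(X) + (E[X])²:
E[S] = 3.5
Var(S) = (5 - 2)^2/12 = 0.75
E[S²] = 0.75 + 3.5² = 0.75 + 12.25 = 13

13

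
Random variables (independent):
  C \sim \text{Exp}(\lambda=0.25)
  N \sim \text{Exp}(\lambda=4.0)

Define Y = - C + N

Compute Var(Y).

For independent RVs: Var(aX + bY) = a²Var(X) + b²Var(Y)
Var(C) = 16
Var(N) = 0.0625
Var(Y) = (-1)²*16 + 1²*0.0625
= 1*16 + 1*0.0625 = 16.0625

16.0625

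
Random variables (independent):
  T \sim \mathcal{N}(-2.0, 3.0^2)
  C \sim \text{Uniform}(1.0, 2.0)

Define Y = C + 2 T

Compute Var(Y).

For independent RVs: Var(aX + bY) = a²Var(X) + b²Var(Y)
Var(T) = 9
Var(C) = 0.083333333
Var(Y) = 2²*9 + 1²*0.083333333
= 4*9 + 1*0.083333333 = 36.083333

36.083333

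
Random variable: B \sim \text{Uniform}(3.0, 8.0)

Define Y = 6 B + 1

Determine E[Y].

For Y = 6B + 1:
E[Y] = 6 * E[B] + 1
E[B] = (3 + 8)/2 = 5.5
E[Y] = 6 * 5.5 + 1 = 34

34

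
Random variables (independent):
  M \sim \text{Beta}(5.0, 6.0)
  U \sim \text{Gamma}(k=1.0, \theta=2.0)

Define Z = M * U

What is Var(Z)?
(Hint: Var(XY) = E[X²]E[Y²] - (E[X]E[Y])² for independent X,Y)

Var(XY) = E[X²]E[Y²] - (E[X]E[Y])²
E[M] = 0.45454545, Var(M) = 0.020661157
E[U] = 2, Var(U) = 4
E[M²] = 0.020661157 + 0.45454545² = 0.22727273
E[U²] = 4 + 2² = 8
Var(Z) = 0.22727273*8 - (0.45454545*2)²
= 1.8181818 - 0.82644628 = 0.99173554

0.99173554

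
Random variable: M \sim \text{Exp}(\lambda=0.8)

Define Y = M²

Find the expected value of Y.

Using E[X²] = Var(X) + (E[X])²:
E[M] = 1.25
Var(M) = 1/0.8^2 = 1.5625
E[M²] = 1.5625 + 1.25² = 1.5625 + 1.5625 = 3.125

3.125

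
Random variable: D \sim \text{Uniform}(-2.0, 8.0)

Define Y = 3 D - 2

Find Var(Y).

For Y = aD + b: Var(Y) = a² * Var(D)
Var(D) = (8 + 2)^2/12 = 8.3333333
Var(Y) = 3² * 8.3333333 = 9 * 8.3333333 = 75

75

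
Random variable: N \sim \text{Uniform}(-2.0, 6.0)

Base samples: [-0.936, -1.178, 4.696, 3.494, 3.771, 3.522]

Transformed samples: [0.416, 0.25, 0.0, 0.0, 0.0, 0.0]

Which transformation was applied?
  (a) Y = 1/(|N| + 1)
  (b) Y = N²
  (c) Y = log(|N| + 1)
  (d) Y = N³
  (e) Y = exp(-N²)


Checking option (e) Y = exp(-N²):
  N = -0.936 -> Y = 0.416 ✓
  N = -1.178 -> Y = 0.25 ✓
  N = 4.696 -> Y = 0.0 ✓
All samples match this transformation.

(e) exp(-N²)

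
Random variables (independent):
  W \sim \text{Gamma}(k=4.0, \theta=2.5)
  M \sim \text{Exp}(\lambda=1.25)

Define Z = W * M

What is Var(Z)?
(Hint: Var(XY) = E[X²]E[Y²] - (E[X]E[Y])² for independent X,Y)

Var(XY) = E[X²]E[Y²] - (E[X]E[Y])²
E[W] = 10, Var(W) = 25
E[M] = 0.8, Var(M) = 0.64
E[W²] = 25 + 10² = 125
E[M²] = 0.64 + 0.8² = 1.28
Var(Z) = 125*1.28 - (10*0.8)²
= 160 - 64 = 96

96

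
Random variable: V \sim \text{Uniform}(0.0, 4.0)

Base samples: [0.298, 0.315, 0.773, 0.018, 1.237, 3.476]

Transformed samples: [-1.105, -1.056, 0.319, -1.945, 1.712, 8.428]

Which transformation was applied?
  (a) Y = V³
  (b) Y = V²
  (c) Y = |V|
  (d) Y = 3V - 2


Checking option (d) Y = 3V - 2:
  V = 0.298 -> Y = -1.105 ✓
  V = 0.315 -> Y = -1.056 ✓
  V = 0.773 -> Y = 0.319 ✓
All samples match this transformation.

(d) 3V - 2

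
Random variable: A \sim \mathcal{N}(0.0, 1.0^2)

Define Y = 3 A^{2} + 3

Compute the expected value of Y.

E[Y] = 3*E[A²] + 3
E[A] = 0
E[A²] = Var(A) + (E[A])² = 1 + 0 = 1
E[Y] = 3*1 + 3 = 6

6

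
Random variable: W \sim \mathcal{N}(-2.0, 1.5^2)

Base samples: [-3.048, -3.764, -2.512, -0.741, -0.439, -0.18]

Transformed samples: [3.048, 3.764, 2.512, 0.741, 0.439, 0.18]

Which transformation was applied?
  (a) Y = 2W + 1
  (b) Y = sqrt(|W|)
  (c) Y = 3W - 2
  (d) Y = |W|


Checking option (d) Y = |W|:
  W = -3.048 -> Y = 3.048 ✓
  W = -3.764 -> Y = 3.764 ✓
  W = -2.512 -> Y = 2.512 ✓
All samples match this transformation.

(d) |W|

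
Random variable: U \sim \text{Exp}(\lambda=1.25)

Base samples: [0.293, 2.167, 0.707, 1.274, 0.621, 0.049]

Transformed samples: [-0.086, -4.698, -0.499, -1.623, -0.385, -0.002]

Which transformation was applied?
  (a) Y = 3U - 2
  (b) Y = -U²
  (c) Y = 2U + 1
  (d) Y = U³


Checking option (b) Y = -U²:
  U = 0.293 -> Y = -0.086 ✓
  U = 2.167 -> Y = -4.698 ✓
  U = 0.707 -> Y = -0.499 ✓
All samples match this transformation.

(b) -U²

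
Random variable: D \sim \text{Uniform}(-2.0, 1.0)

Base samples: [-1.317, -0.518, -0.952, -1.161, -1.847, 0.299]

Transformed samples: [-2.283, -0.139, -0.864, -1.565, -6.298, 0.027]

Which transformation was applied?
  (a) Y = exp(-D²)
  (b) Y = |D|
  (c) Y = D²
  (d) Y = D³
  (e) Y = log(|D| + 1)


Checking option (d) Y = D³:
  D = -1.317 -> Y = -2.283 ✓
  D = -0.518 -> Y = -0.139 ✓
  D = -0.952 -> Y = -0.864 ✓
All samples match this transformation.

(d) D³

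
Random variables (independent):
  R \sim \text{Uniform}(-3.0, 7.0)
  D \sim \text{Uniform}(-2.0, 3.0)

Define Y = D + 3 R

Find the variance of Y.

For independent RVs: Var(aX + bY) = a²Var(X) + b²Var(Y)
Var(R) = 8.3333333
Var(D) = 2.0833333
Var(Y) = 3²*8.3333333 + 1²*2.0833333
= 9*8.3333333 + 1*2.0833333 = 77.083333

77.083333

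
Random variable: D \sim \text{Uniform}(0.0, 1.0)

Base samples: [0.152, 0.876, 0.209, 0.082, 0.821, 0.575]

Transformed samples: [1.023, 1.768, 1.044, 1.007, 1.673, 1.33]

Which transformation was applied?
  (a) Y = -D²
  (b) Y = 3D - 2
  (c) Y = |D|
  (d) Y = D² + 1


Checking option (d) Y = D² + 1:
  D = 0.152 -> Y = 1.023 ✓
  D = 0.876 -> Y = 1.768 ✓
  D = 0.209 -> Y = 1.044 ✓
All samples match this transformation.

(d) D² + 1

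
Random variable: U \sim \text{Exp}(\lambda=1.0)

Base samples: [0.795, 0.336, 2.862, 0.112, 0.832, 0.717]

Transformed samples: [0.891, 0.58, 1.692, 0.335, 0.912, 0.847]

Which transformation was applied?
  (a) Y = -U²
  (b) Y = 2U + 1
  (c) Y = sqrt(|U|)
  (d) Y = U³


Checking option (c) Y = sqrt(|U|):
  U = 0.795 -> Y = 0.891 ✓
  U = 0.336 -> Y = 0.58 ✓
  U = 2.862 -> Y = 1.692 ✓
All samples match this transformation.

(c) sqrt(|U|)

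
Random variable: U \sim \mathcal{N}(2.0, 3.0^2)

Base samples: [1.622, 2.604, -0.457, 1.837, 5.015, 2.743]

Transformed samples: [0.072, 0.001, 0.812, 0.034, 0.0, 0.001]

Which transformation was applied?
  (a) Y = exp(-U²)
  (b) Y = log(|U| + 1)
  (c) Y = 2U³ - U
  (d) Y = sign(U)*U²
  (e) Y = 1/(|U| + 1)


Checking option (a) Y = exp(-U²):
  U = 1.622 -> Y = 0.072 ✓
  U = 2.604 -> Y = 0.001 ✓
  U = -0.457 -> Y = 0.812 ✓
All samples match this transformation.

(a) exp(-U²)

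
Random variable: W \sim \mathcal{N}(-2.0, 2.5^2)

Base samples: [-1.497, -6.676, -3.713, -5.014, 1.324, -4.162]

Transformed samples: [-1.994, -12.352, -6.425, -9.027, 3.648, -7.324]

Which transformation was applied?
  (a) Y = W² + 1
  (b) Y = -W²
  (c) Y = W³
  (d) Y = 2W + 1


Checking option (d) Y = 2W + 1:
  W = -1.497 -> Y = -1.994 ✓
  W = -6.676 -> Y = -12.352 ✓
  W = -3.713 -> Y = -6.425 ✓
All samples match this transformation.

(d) 2W + 1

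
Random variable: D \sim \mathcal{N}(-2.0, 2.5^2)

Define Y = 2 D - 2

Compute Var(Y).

For Y = aD + b: Var(Y) = a² * Var(D)
Var(D) = 2.5^2 = 6.25
Var(Y) = 2² * 6.25 = 4 * 6.25 = 25

25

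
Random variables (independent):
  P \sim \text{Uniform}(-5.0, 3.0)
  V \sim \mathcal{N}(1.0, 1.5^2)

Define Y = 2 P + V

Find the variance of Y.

For independent RVs: Var(aX + bY) = a²Var(X) + b²Var(Y)
Var(P) = 5.3333333
Var(V) = 2.25
Var(Y) = 2²*5.3333333 + 1²*2.25
= 4*5.3333333 + 1*2.25 = 23.583333

23.583333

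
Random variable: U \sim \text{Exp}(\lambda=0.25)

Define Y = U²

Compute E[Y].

Using E[X²] = Var(X) + (E[X])²:
E[U] = 4
Var(U) = 1/0.25^2 = 16
E[U²] = 16 + 4² = 16 + 16 = 32

32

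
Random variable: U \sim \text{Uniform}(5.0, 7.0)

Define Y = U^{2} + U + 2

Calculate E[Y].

E[Y] = 1*E[U²] + 1*E[U] + 2
E[U] = 6
E[U²] = Var(U) + (E[U])² = 0.33333333 + 36 = 36.333333
E[Y] = 1*36.333333 + 1*6 + 2 = 44.333333

44.333333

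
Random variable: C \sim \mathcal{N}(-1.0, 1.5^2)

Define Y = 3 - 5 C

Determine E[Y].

For Y = -5C + 3:
E[Y] = -5 * E[C] + 3
E[C] = -1.0 = -1
E[Y] = -5 * (-1) + 3 = 8

8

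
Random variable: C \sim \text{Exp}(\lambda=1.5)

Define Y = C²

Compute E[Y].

Using E[X²] = Var(X) + (E[X])²:
E[C] = 0.66666667
Var(C) = 1/1.5^2 = 0.44444444
E[C²] = 0.44444444 + 0.66666667² = 0.44444444 + 0.44444444 = 0.88888889

0.88888889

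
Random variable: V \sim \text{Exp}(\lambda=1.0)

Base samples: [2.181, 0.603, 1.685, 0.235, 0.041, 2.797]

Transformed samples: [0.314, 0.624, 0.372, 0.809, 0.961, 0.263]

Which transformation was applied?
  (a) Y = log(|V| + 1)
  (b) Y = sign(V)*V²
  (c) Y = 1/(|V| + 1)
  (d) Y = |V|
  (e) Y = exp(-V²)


Checking option (c) Y = 1/(|V| + 1):
  V = 2.181 -> Y = 0.314 ✓
  V = 0.603 -> Y = 0.624 ✓
  V = 1.685 -> Y = 0.372 ✓
All samples match this transformation.

(c) 1/(|V| + 1)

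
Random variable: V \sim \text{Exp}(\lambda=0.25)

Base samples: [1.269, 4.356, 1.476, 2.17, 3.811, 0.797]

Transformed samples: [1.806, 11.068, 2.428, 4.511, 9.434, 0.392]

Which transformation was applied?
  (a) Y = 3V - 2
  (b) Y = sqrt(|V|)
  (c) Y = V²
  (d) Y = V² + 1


Checking option (a) Y = 3V - 2:
  V = 1.269 -> Y = 1.806 ✓
  V = 4.356 -> Y = 11.068 ✓
  V = 1.476 -> Y = 2.428 ✓
All samples match this transformation.

(a) 3V - 2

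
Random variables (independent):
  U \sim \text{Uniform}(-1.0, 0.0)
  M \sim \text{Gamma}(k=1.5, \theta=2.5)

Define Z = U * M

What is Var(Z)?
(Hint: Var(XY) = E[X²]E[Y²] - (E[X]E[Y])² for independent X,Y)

Var(XY) = E[X²]E[Y²] - (E[X]E[Y])²
E[U] = -0.5, Var(U) = 0.083333333
E[M] = 3.75, Var(M) = 9.375
E[U²] = 0.083333333 + (-0.5)² = 0.33333333
E[M²] = 9.375 + 3.75² = 23.4375
Var(Z) = 0.33333333*23.4375 - (-0.5*3.75)²
= 7.8125 - 3.515625 = 4.296875

4.296875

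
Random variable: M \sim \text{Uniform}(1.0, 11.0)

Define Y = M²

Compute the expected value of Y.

Using E[X²] = Var(X) + (E[X])²:
E[M] = 6
Var(M) = (11 - 1)^2/12 = 8.3333333
E[M²] = 8.3333333 + 6² = 8.3333333 + 36 = 44.333333

44.333333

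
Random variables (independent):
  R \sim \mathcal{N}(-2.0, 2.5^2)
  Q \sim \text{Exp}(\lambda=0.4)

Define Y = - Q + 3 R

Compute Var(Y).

For independent RVs: Var(aX + bY) = a²Var(X) + b²Var(Y)
Var(R) = 6.25
Var(Q) = 6.25
Var(Y) = 3²*6.25 + (-1)²*6.25
= 9*6.25 + 1*6.25 = 62.5

62.5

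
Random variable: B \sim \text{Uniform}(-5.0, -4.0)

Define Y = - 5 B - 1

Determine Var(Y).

For Y = aB + b: Var(Y) = a² * Var(B)
Var(B) = (-4 + 5)^2/12 = 0.083333333
Var(Y) = (-5)² * 0.083333333 = 25 * 0.083333333 = 2.0833333

2.0833333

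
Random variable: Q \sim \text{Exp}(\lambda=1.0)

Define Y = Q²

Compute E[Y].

Using E[X²] = Var(X) + (E[X])²:
E[Q] = 1
Var(Q) = 1/1.0^2 = 1
E[Q²] = 1 + 1² = 1 + 1 = 2

2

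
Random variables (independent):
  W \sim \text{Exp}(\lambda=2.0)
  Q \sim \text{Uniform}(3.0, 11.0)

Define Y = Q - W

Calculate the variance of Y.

For independent RVs: Var(aX + bY) = a²Var(X) + b²Var(Y)
Var(W) = 0.25
Var(Q) = 5.3333333
Var(Y) = (-1)²*0.25 + 1²*5.3333333
= 1*0.25 + 1*5.3333333 = 5.5833333

5.5833333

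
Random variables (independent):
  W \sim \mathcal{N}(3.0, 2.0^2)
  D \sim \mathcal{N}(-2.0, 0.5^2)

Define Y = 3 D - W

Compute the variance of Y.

For independent RVs: Var(aX + bY) = a²Var(X) + b²Var(Y)
Var(W) = 4
Var(D) = 0.25
Var(Y) = (-1)²*4 + 3²*0.25
= 1*4 + 9*0.25 = 6.25

6.25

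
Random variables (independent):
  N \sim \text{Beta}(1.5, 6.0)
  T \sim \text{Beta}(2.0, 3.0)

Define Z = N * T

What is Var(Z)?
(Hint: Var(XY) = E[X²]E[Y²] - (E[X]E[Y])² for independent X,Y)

Var(XY) = E[X²]E[Y²] - (E[X]E[Y])²
E[N] = 0.2, Var(N) = 0.018823529
E[T] = 0.4, Var(T) = 0.04
E[N²] = 0.018823529 + 0.2² = 0.058823529
E[T²] = 0.04 + 0.4² = 0.2
Var(Z) = 0.058823529*0.2 - (0.2*0.4)²
= 0.011764706 - 0.0064 = 0.0053647059

0.0053647059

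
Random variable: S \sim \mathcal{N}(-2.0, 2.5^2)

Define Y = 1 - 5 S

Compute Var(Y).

For Y = aS + b: Var(Y) = a² * Var(S)
Var(S) = 2.5^2 = 6.25
Var(Y) = (-5)² * 6.25 = 25 * 6.25 = 156.25

156.25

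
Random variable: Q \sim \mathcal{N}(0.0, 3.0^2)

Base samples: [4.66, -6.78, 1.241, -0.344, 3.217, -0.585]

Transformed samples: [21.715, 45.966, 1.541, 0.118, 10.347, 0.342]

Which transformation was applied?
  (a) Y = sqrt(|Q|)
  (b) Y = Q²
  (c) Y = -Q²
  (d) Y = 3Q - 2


Checking option (b) Y = Q²:
  Q = 4.66 -> Y = 21.715 ✓
  Q = -6.78 -> Y = 45.966 ✓
  Q = 1.241 -> Y = 1.541 ✓
All samples match this transformation.

(b) Q²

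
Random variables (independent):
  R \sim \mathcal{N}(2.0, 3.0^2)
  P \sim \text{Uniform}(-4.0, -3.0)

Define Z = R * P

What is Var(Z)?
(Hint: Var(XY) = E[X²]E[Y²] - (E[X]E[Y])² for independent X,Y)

Var(XY) = E[X²]E[Y²] - (E[X]E[Y])²
E[R] = 2, Var(R) = 9
E[P] = -3.5, Var(P) = 0.083333333
E[R²] = 9 + 2² = 13
E[P²] = 0.083333333 + (-3.5)² = 12.333333
Var(Z) = 13*12.333333 - (2*(-3.5))²
= 160.33333 - 49 = 111.33333

111.33333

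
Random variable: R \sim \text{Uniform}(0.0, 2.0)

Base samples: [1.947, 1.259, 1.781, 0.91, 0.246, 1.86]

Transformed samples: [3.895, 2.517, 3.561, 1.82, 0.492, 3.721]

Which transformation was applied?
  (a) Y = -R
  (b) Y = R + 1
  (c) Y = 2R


Checking option (c) Y = 2R:
  R = 1.947 -> Y = 3.895 ✓
  R = 1.259 -> Y = 2.517 ✓
  R = 1.781 -> Y = 3.561 ✓
All samples match this transformation.

(c) 2R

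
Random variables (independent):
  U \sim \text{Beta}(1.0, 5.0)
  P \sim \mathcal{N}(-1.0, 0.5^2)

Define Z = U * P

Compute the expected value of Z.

For independent RVs: E[XY] = E[X]*E[Y]
E[U] = 0.16666667
E[P] = -1
E[Z] = 0.16666667 * (-1) = -0.16666667

-0.16666667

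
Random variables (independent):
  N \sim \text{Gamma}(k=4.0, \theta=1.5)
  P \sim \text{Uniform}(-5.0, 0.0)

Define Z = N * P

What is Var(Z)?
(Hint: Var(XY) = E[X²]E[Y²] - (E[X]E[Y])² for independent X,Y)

Var(XY) = E[X²]E[Y²] - (E[X]E[Y])²
E[N] = 6, Var(N) = 9
E[P] = -2.5, Var(P) = 2.0833333
E[N²] = 9 + 6² = 45
E[P²] = 2.0833333 + (-2.5)² = 8.3333333
Var(Z) = 45*8.3333333 - (6*(-2.5))²
= 375 - 225 = 150

150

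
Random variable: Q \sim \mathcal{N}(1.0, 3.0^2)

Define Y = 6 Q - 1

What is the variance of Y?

For Y = aQ + b: Var(Y) = a² * Var(Q)
Var(Q) = 3.0^2 = 9
Var(Y) = 6² * 9 = 36 * 9 = 324

324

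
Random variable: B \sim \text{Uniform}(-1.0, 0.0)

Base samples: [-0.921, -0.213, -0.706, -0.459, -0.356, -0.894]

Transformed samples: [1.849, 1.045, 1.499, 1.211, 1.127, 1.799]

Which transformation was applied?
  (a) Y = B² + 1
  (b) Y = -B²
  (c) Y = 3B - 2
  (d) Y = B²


Checking option (a) Y = B² + 1:
  B = -0.921 -> Y = 1.849 ✓
  B = -0.213 -> Y = 1.045 ✓
  B = -0.706 -> Y = 1.499 ✓
All samples match this transformation.

(a) B² + 1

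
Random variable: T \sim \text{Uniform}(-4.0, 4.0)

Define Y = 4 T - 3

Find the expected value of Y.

For Y = 4T - 3:
E[Y] = 4 * E[T] - 3
E[T] = (-4 + 4)/2 = 0
E[Y] = 4 * 0 - 3 = -3

-3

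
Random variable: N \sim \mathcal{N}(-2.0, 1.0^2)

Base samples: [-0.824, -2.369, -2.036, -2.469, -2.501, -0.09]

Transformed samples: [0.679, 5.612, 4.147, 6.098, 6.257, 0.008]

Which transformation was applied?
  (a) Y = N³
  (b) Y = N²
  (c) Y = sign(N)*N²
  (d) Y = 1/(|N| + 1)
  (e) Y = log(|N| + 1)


Checking option (b) Y = N²:
  N = -0.824 -> Y = 0.679 ✓
  N = -2.369 -> Y = 5.612 ✓
  N = -2.036 -> Y = 4.147 ✓
All samples match this transformation.

(b) N²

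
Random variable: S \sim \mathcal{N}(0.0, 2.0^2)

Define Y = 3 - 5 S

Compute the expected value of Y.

For Y = -5S + 3:
E[Y] = -5 * E[S] + 3
E[S] = 0.0 = 0
E[Y] = -5 * 0 + 3 = 3

3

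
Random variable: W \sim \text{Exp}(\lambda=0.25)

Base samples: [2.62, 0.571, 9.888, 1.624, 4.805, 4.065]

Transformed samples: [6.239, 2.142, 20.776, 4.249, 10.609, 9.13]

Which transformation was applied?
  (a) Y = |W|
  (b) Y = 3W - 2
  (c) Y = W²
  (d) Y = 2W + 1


Checking option (d) Y = 2W + 1:
  W = 2.62 -> Y = 6.239 ✓
  W = 0.571 -> Y = 2.142 ✓
  W = 9.888 -> Y = 20.776 ✓
All samples match this transformation.

(d) 2W + 1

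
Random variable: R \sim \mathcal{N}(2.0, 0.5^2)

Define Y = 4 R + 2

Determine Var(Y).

For Y = aR + b: Var(Y) = a² * Var(R)
Var(R) = 0.5^2 = 0.25
Var(Y) = 4² * 0.25 = 16 * 0.25 = 4

4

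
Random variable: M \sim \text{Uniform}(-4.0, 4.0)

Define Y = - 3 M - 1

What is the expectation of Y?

For Y = -3M - 1:
E[Y] = -3 * E[M] - 1
E[M] = (-4 + 4)/2 = 0
E[Y] = -3 * 0 - 1 = -1

-1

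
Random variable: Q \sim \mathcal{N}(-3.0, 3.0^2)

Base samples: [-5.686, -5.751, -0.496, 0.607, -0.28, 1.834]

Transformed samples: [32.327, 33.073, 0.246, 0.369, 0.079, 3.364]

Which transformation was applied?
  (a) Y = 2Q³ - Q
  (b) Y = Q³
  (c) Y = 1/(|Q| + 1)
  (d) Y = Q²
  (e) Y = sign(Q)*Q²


Checking option (d) Y = Q²:
  Q = -5.686 -> Y = 32.327 ✓
  Q = -5.751 -> Y = 33.073 ✓
  Q = -0.496 -> Y = 0.246 ✓
All samples match this transformation.

(d) Q²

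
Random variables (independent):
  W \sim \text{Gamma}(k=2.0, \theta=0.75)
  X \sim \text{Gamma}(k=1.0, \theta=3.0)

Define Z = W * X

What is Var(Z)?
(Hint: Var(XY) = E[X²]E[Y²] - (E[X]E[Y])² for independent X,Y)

Var(XY) = E[X²]E[Y²] - (E[X]E[Y])²
E[W] = 1.5, Var(W) = 1.125
E[X] = 3, Var(X) = 9
E[W²] = 1.125 + 1.5² = 3.375
E[X²] = 9 + 3² = 18
Var(Z) = 3.375*18 - (1.5*3)²
= 60.75 - 20.25 = 40.5

40.5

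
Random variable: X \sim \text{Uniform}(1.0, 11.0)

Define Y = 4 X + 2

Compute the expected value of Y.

For Y = 4X + 2:
E[Y] = 4 * E[X] + 2
E[X] = (1 + 11)/2 = 6
E[Y] = 4 * 6 + 2 = 26

26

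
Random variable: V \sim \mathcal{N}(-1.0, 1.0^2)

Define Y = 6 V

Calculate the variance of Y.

For Y = aV + b: Var(Y) = a² * Var(V)
Var(V) = 1.0^2 = 1
Var(Y) = 6² * 1 = 36 * 1 = 36

36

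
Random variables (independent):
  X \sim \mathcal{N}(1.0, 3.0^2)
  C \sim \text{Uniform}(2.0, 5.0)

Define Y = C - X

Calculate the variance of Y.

For independent RVs: Var(aX + bY) = a²Var(X) + b²Var(Y)
Var(X) = 9
Var(C) = 0.75
Var(Y) = (-1)²*9 + 1²*0.75
= 1*9 + 1*0.75 = 9.75

9.75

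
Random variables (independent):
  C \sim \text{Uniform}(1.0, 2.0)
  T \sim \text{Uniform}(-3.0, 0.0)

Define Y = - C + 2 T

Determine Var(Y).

For independent RVs: Var(aX + bY) = a²Var(X) + b²Var(Y)
Var(C) = 0.083333333
Var(T) = 0.75
Var(Y) = (-1)²*0.083333333 + 2²*0.75
= 1*0.083333333 + 4*0.75 = 3.0833333

3.0833333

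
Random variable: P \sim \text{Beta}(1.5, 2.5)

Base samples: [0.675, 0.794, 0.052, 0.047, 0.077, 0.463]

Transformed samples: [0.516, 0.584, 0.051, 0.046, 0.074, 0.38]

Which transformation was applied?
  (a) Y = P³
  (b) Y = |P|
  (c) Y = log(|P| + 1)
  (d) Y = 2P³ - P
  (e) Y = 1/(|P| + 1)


Checking option (c) Y = log(|P| + 1):
  P = 0.675 -> Y = 0.516 ✓
  P = 0.794 -> Y = 0.584 ✓
  P = 0.052 -> Y = 0.051 ✓
All samples match this transformation.

(c) log(|P| + 1)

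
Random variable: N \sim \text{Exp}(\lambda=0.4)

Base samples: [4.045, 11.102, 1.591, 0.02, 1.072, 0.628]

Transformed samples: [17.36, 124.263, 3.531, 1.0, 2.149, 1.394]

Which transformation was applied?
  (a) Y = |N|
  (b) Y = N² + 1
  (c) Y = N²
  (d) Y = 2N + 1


Checking option (b) Y = N² + 1:
  N = 4.045 -> Y = 17.36 ✓
  N = 11.102 -> Y = 124.263 ✓
  N = 1.591 -> Y = 3.531 ✓
All samples match this transformation.

(b) N² + 1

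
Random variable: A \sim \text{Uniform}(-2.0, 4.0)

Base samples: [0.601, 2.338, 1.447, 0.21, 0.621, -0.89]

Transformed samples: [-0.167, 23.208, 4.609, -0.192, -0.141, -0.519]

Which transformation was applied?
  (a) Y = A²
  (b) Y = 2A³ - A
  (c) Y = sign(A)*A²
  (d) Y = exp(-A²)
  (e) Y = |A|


Checking option (b) Y = 2A³ - A:
  A = 0.601 -> Y = -0.167 ✓
  A = 2.338 -> Y = 23.208 ✓
  A = 1.447 -> Y = 4.609 ✓
All samples match this transformation.

(b) 2A³ - A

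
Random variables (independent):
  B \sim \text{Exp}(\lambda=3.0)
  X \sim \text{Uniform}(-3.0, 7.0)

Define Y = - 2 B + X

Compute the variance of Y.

For independent RVs: Var(aX + bY) = a²Var(X) + b²Var(Y)
Var(B) = 0.11111111
Var(X) = 8.3333333
Var(Y) = (-2)²*0.11111111 + 1²*8.3333333
= 4*0.11111111 + 1*8.3333333 = 8.7777778

8.7777778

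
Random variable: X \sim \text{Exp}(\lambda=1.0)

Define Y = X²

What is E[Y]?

E[X²] = Var(X) + (E[X])² = 1 + 1 = 2

2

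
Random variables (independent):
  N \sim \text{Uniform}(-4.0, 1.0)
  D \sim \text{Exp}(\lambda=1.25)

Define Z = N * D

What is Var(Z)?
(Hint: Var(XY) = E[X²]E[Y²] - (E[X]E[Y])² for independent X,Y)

Var(XY) = E[X²]E[Y²] - (E[X]E[Y])²
E[N] = -1.5, Var(N) = 2.0833333
E[D] = 0.8, Var(D) = 0.64
E[N²] = 2.0833333 + (-1.5)² = 4.3333333
E[D²] = 0.64 + 0.8² = 1.28
Var(Z) = 4.3333333*1.28 - (-1.5*0.8)²
= 5.5466667 - 1.44 = 4.1066667

4.1066667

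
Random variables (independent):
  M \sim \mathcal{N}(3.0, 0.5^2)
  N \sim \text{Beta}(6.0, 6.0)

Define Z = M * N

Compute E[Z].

For independent RVs: E[XY] = E[X]*E[Y]
E[M] = 3
E[N] = 0.5
E[Z] = 3 * 0.5 = 1.5

1.5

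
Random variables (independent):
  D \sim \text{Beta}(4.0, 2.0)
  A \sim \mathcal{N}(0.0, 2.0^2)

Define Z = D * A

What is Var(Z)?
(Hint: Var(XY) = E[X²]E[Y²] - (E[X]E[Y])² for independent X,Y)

Var(XY) = E[X²]E[Y²] - (E[X]E[Y])²
E[D] = 0.66666667, Var(D) = 0.031746032
E[A] = 0, Var(A) = 4
E[D²] = 0.031746032 + 0.66666667² = 0.47619048
E[A²] = 4 + 0² = 4
Var(Z) = 0.47619048*4 - (0.66666667*0)²
= 1.9047619 - 0 = 1.9047619

1.9047619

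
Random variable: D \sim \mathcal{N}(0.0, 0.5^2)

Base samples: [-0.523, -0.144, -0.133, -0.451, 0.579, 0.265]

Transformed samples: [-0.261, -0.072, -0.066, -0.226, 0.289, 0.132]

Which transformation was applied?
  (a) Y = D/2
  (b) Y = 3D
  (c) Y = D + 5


Checking option (a) Y = D/2:
  D = -0.523 -> Y = -0.261 ✓
  D = -0.144 -> Y = -0.072 ✓
  D = -0.133 -> Y = -0.066 ✓
All samples match this transformation.

(a) D/2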